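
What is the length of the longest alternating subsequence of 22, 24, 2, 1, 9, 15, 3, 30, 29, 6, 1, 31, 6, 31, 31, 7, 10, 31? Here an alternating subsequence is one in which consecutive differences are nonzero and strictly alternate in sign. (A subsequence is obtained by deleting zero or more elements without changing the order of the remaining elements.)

12

A longest alternating subsequence is 22, 24, 2, 9, 3, 30, 29, 31, 6, 31, 7, 10 (positions 1,2,3,5,7,8,9,12,13,14,16,17); its 11 consecutive differences strictly alternate in sign, and length 12 is optimal.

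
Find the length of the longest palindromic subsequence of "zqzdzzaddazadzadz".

One longest palindromic subsequence is zdzzaddazzdz (positions 1,4,5,6,7,8,9,10,11,14,16,17); it reads the same forward and backward, and the interval DP gives dp[1][17] = 12.

12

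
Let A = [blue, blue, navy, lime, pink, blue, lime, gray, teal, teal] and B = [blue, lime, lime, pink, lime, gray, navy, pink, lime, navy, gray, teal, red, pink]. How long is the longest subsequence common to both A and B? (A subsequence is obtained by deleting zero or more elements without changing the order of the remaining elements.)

6

Backtracking the LCS table gives one alignment: blue (A1,B1) → navy (A3,B7) → pink (A5,B8) → lime (A7,B9) → gray (A8,B11) → teal (A9,B12).
So the longest common subsequence has length 6.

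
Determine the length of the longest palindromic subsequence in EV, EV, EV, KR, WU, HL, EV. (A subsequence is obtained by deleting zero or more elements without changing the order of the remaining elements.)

One longest palindromic subsequence is EV EV EV EV (positions 1,2,3,7); it reads the same forward and backward, and the interval DP gives dp[1][7] = 4.

4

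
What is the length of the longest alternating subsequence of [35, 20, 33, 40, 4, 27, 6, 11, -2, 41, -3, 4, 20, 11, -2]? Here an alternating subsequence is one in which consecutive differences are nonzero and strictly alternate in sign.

Track the best alternating length ending on an up-step vs a down-step at each position: up/down = 1/1, 1/2, 3/2, 3/1, 1/4, 5/4, 5/6, 7/6, 1/8, 9/1, 1/10, 11/10, 11/10, 11/12, 11/12.
The maximum over both is 12; one such subsequence is 35, 20, 33, 4, 27, 6, 11, -2, 41, -3, 20, 11.

12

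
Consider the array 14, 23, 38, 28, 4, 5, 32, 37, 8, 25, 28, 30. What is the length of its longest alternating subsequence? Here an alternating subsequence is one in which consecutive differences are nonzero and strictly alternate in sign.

6

A longest alternating subsequence is 14, 38, 28, 32, 8, 25 (positions 1,3,4,7,9,10); its 5 consecutive differences strictly alternate in sign, and length 6 is optimal.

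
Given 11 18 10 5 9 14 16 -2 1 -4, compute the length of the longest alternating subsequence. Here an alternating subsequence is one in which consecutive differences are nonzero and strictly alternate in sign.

A longest alternating subsequence is 11, 18, 5, 9, -2, 1, -4 (positions 1,2,4,5,8,9,10); its 6 consecutive differences strictly alternate in sign, and length 7 is optimal.

7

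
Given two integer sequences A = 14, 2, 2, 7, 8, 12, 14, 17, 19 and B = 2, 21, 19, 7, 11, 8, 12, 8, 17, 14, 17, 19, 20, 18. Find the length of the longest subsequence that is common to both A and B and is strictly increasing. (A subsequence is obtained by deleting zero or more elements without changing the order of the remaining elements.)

7

A longest common strictly increasing subsequence is 2, 7, 8, 12, 14, 17, 19 (length 7); it appears in order in both A and B, and no longer such subsequence exists.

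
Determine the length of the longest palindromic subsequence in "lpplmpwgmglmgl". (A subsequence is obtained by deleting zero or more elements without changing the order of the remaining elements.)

7

One longest palindromic subsequence is lgmlmgl (positions 1,8,9,11,12,13,14); it reads the same forward and backward, and the interval DP gives dp[1][14] = 7.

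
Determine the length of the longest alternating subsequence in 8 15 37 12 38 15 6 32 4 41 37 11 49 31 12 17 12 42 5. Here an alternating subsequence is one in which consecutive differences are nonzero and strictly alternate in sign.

Track the best alternating length ending on an up-step vs a down-step at each position: up/down = 1/1, 2/1, 2/1, 2/3, 4/1, 4/5, 1/5, 6/5, 1/7, 8/1, 8/9, 8/9, 10/1, 10/11, 10/11, 12/11, 10/13, 14/11, 8/15.
The maximum over both is 15; one such subsequence is 8, 15, 12, 38, 15, 32, 4, 41, 37, 49, 12, 17, 12, 42, 5.

15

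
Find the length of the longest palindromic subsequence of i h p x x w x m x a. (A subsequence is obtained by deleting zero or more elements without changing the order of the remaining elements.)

5

Using dp[i][j] = 2 + dp[i+1][j−1] if the ends match, else max(dp[i+1][j], dp[i][j−1]):
dp[1][10] = 5. A witness is xxwxx at positions 4,5,6,7,9.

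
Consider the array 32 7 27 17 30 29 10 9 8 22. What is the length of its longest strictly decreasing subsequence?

6

One longest decreasing subsequence is 32, 27, 17, 10, 9, 8 (positions 1,3,4,7,8,9), of length 6; no longer one exists.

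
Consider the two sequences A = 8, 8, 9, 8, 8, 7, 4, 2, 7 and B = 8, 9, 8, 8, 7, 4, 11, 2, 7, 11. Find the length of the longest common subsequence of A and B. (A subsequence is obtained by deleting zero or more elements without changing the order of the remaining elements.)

Backtracking the LCS table gives one alignment: 8 (A2,B1) → 9 (A3,B2) → 8 (A4,B3) → 8 (A5,B4) → 7 (A6,B5) → 4 (A7,B6) → 2 (A8,B8) → 7 (A9,B9).
So the longest common subsequence has length 8.

8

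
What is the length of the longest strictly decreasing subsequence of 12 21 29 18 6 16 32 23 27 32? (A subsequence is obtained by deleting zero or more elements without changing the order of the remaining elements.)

3

Scanning left to right, the best length ending at each element is: 12→1, 21→1, 29→1, 18→2, 6→3, 16→3, 32→1, 23→2, 27→2, 32→1.
So the longest decreasing subsequence has length 3, e.g. 21, 18, 6.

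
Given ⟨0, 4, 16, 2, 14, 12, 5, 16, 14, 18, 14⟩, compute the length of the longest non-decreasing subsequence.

5

Scanning left to right, the best length ending at each element is: 0→1, 4→2, 16→3, 2→2, 14→3, 12→3, 5→3, 16→4, 14→4, 18→5, 14→5.
So the longest non-decreasing subsequence has length 5, e.g. 0, 4, 16, 16, 18.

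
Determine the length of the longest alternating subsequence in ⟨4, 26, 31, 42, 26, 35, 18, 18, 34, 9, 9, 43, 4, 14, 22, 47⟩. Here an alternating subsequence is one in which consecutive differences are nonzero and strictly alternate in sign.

A longest alternating subsequence is 4, 31, 26, 35, 18, 34, 9, 43, 4, 14 (positions 1,3,5,6,7,9,10,12,13,14); its 9 consecutive differences strictly alternate in sign, and length 10 is optimal.

10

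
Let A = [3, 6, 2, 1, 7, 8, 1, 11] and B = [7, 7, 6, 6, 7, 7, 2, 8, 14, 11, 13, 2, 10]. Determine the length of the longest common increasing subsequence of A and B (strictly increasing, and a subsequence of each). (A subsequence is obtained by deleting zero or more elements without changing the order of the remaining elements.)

4

A longest common strictly increasing subsequence is 6, 7, 8, 11 (length 4); it appears in order in both A and B, and no longer such subsequence exists.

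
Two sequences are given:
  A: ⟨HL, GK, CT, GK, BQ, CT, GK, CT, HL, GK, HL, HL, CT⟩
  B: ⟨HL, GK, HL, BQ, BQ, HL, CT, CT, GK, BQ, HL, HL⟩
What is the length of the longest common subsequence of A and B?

8

Backtracking the LCS table gives one alignment: HL (A1,B1) → GK (A2,B2) → BQ (A5,B5) → CT (A6,B7) → CT (A8,B8) → GK (A10,B9) → HL (A11,B11) → HL (A12,B12).
So the longest common subsequence has length 8.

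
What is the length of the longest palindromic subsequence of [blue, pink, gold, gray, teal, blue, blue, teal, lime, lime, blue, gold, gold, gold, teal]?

Using dp[i][j] = 2 + dp[i+1][j−1] if the ends match, else max(dp[i+1][j], dp[i][j−1]):
dp[1][15] = 6. A witness is teal blue lime lime blue teal at positions 5,7,9,10,11,15.

6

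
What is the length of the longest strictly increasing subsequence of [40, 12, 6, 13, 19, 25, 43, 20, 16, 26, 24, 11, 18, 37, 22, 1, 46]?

7

Let dp[i] be the longest increasing subsequence ending at position i. Then dp = [1, 1, 1, 2, 3, 4, 5, 4, 3, 5, 5, 2, 4, 6, 5, 1, 7].
The maximum is 7; one witness is 12, 13, 19, 25, 26, 37, 46 at positions 2,4,5,6,10,14,17.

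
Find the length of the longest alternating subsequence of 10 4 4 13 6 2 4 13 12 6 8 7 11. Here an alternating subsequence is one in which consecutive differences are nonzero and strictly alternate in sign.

9

A longest alternating subsequence is 10, 4, 13, 6, 13, 6, 8, 7, 11 (positions 1,2,4,5,8,10,11,12,13); its 8 consecutive differences strictly alternate in sign, and length 9 is optimal.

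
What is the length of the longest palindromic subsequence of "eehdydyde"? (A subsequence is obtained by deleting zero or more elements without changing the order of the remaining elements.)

One longest palindromic subsequence is edydyde (positions 1,4,5,6,7,8,9); it reads the same forward and backward, and the interval DP gives dp[1][9] = 7.

7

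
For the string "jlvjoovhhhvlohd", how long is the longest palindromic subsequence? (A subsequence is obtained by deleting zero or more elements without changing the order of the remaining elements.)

7

One longest palindromic subsequence is ovhhhvo (positions 6,7,8,9,10,11,13); it reads the same forward and backward, and the interval DP gives dp[1][15] = 7.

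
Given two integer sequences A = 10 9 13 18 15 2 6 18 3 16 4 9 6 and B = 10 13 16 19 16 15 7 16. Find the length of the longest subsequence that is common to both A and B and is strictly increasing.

4

A longest common strictly increasing subsequence is 10, 13, 15, 16 (length 4); it appears in order in both A and B, and no longer such subsequence exists.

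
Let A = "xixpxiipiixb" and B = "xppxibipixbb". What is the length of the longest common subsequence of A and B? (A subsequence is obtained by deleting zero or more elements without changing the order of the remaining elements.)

A longest common subsequence is xpxiipixb (length 9); the LCS DP confirms no longer common subsequence exists.

9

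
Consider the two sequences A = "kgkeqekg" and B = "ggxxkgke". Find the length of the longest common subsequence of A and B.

4

A longest common subsequence is kgke (length 4); the LCS DP confirms no longer common subsequence exists.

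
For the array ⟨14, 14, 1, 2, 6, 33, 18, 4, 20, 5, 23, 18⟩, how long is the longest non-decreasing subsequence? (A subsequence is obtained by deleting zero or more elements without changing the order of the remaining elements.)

6

Scanning left to right, the best length ending at each element is: 14→1, 14→2, 1→1, 2→2, 6→3, 33→4, 18→4, 4→3, 20→5, 5→4, 23→6, 18→5.
So the longest non-decreasing subsequence has length 6, e.g. 1, 2, 6, 18, 20, 23.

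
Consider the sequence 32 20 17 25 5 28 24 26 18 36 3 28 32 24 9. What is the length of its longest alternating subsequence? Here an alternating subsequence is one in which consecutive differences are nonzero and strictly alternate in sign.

12

Track the best alternating length ending on an up-step vs a down-step at each position: up/down = 1/1, 1/2, 1/2, 3/2, 1/4, 5/2, 5/6, 7/6, 5/8, 9/1, 1/10, 11/10, 11/10, 11/12, 11/12.
The maximum over both is 12; one such subsequence is 32, 20, 25, 5, 28, 24, 26, 18, 36, 3, 28, 24.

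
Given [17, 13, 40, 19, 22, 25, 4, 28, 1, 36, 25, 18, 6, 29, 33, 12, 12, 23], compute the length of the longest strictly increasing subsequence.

7

One longest increasing subsequence is 17, 19, 22, 25, 28, 29, 33 (positions 1,4,5,6,8,14,15), of length 7; no longer one exists.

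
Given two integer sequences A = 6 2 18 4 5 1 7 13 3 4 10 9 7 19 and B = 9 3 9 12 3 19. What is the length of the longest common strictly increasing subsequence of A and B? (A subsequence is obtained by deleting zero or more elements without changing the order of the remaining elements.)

For each value that appears in both, track the longest common increasing run ending there.
The best achievable length is 3; one witness is 3, 9, 19 (A-positions 9,12,14, B-positions 2,3,6).

3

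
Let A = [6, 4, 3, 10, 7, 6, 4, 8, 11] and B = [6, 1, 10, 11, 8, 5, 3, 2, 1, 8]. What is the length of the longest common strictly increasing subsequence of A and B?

For each value that appears in both, track the longest common increasing run ending there.
The best achievable length is 3; one witness is 6, 10, 11 (A-positions 1,4,9, B-positions 1,3,4).

3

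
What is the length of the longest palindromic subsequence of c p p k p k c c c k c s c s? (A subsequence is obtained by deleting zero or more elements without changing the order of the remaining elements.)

7

Using dp[i][j] = 2 + dp[i+1][j−1] if the ends match, else max(dp[i+1][j], dp[i][j−1]):
dp[1][14] = 7. A witness is ckccckc at positions 1,6,7,8,9,10,13.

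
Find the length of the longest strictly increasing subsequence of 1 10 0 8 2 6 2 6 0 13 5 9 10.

5

Let dp[i] be the longest increasing subsequence ending at position i. Then dp = [1, 2, 1, 2, 2, 3, 2, 3, 1, 4, 3, 4, 5].
The maximum is 5; one witness is 1, 2, 6, 9, 10 at positions 1,5,6,12,13.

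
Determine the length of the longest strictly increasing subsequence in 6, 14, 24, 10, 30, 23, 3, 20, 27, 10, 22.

4

Let dp[i] be the longest increasing subsequence ending at position i. Then dp = [1, 2, 3, 2, 4, 3, 1, 3, 4, 2, 4].
The maximum is 4; one witness is 6, 14, 24, 30 at positions 1,2,3,5.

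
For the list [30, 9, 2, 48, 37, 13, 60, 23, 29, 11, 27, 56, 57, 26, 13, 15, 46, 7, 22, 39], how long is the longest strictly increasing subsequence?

One longest increasing subsequence is 9, 13, 23, 29, 56, 57 (positions 2,6,8,9,12,13), of length 6; no longer one exists.

6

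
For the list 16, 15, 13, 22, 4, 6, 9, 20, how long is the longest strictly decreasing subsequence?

Scanning left to right, the best length ending at each element is: 16→1, 15→2, 13→3, 22→1, 4→4, 6→4, 9→4, 20→2.
So the longest decreasing subsequence has length 4, e.g. 16, 15, 13, 4.

4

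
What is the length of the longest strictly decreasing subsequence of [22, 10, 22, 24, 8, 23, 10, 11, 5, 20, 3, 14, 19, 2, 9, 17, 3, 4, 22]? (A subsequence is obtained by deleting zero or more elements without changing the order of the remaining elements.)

Scanning left to right, the best length ending at each element is: 22→1, 10→2, 22→1, 24→1, 8→3, 23→2, 10→3, 11→3, 5→4, 20→3, 3→5, 14→4, 19→4, 2→6, 9→5, 17→5, 3→6, 4→6, 22→3.
So the longest decreasing subsequence has length 6, e.g. 22, 10, 8, 5, 3, 2.

6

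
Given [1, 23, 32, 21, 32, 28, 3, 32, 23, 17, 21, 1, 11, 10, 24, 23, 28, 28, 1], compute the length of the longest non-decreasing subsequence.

Scanning left to right, the best length ending at each element is: 1→1, 23→2, 32→3, 21→2, 32→4, 28→3, 3→2, 32→5, 23→3, 17→3, 21→4, 1→2, 11→3, 10→3, 24→5, 23→5, 28→6, 28→7, 1→3.
So the longest non-decreasing subsequence has length 7, e.g. 1, 3, 17, 21, 24, 28, 28.

7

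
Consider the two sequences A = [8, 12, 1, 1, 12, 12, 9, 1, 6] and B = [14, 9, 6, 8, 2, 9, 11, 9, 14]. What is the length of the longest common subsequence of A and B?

2

A longest common subsequence is 8, 9 (length 2); the LCS DP confirms no longer common subsequence exists.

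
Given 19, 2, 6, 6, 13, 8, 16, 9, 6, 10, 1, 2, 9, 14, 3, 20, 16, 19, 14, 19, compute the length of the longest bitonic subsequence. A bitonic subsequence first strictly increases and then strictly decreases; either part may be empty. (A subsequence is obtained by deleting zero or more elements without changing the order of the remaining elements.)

Let inc[i] be the LIS ending at i and dec[i] the longest strictly decreasing subsequence starting at i. inc = [1, 1, 2, 2, 3, 3, 4, 4, 2, 5, 1, 2, 4, 6, 3, 7, 7, 8, 6, 8], dec = [5, 2, 2, 2, 4, 3, 4, 3, 2, 3, 1, 1, 2, 2, 1, 3, 2, 2, 1, 1].
max_i inc[i]+dec[i]−1 = 9, with one witness 2, 6, 8, 9, 10, 14, 20, 19, 14.

9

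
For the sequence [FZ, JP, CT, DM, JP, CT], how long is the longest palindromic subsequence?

3

One longest palindromic subsequence is CT JP CT (positions 3,5,6); it reads the same forward and backward, and the interval DP gives dp[1][6] = 3.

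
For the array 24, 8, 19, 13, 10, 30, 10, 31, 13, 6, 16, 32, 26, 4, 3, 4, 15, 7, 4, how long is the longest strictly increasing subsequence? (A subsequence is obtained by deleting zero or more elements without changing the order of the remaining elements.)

Let dp[i] be the longest increasing subsequence ending at position i. Then dp = [1, 1, 2, 2, 2, 3, 2, 4, 3, 1, 4, 5, 5, 1, 1, 2, 4, 3, 2].
The maximum is 5; one witness is 8, 19, 30, 31, 32 at positions 2,3,6,8,12.

5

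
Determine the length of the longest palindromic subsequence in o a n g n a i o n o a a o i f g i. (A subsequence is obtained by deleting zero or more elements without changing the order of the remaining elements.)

One longest palindromic subsequence is oaaonoaao (positions 1,2,6,8,9,10,11,12,13); it reads the same forward and backward, and the interval DP gives dp[1][17] = 9.

9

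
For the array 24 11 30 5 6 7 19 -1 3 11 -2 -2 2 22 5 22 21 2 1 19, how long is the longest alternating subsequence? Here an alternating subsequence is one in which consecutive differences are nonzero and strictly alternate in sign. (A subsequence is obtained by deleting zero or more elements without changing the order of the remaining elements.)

A longest alternating subsequence is 24, 11, 30, 5, 6, -1, 3, -2, 22, 5, 22, 2, 19 (positions 1,2,3,4,5,8,9,11,14,15,16,18,20); its 12 consecutive differences strictly alternate in sign, and length 13 is optimal.

13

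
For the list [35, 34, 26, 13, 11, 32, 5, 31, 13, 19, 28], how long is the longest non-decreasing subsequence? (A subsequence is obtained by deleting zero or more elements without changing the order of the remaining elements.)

4

One longest non-decreasing subsequence is 13, 13, 19, 28 (positions 4,9,10,11), of length 4; no longer one exists.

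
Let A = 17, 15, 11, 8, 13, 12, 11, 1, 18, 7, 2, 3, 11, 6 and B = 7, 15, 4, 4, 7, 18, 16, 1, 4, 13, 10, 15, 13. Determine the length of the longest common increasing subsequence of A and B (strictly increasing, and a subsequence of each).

A longest common strictly increasing subsequence is 15, 18 (length 2); it appears in order in both A and B, and no longer such subsequence exists.

2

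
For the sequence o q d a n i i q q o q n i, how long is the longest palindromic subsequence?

One longest palindromic subsequence is oqiiqo (positions 1,2,6,7,9,10); it reads the same forward and backward, and the interval DP gives dp[1][13] = 6.

6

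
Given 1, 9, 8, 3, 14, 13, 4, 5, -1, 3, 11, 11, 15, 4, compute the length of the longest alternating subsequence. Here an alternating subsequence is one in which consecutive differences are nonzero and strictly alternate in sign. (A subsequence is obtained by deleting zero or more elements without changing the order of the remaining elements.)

9

A longest alternating subsequence is 1, 9, 8, 14, 4, 5, -1, 11, 4 (positions 1,2,3,5,7,8,9,11,14); its 8 consecutive differences strictly alternate in sign, and length 9 is optimal.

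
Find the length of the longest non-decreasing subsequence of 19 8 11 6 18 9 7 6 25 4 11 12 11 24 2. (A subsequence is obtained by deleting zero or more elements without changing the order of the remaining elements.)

5

Let dp[i] be the longest non-decreasing subsequence ending at position i. Then dp = [1, 1, 2, 1, 3, 2, 2, 2, 4, 1, 3, 4, 4, 5, 1].
The maximum is 5; one witness is 8, 11, 11, 12, 24 at positions 2,3,11,12,14.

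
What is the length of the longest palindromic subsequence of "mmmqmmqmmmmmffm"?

11

One longest palindromic subsequence is mmmmmmmmmmm (positions 1,2,3,5,6,8,9,10,11,12,15); it reads the same forward and backward, and the interval DP gives dp[1][15] = 11.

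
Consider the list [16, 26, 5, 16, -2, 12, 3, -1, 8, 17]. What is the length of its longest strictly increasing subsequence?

4

Scanning left to right, the best length ending at each element is: 16→1, 26→2, 5→1, 16→2, -2→1, 12→2, 3→2, -1→2, 8→3, 17→4.
So the longest increasing subsequence has length 4, e.g. -2, 3, 8, 17.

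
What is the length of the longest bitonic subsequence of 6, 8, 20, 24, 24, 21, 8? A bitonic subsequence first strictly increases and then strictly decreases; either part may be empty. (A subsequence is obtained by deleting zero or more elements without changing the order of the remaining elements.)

6

One longest bitonic subsequence is 6, 8, 20, 24, 21, 8 (positions 1,2,3,4,6,7): it rises to 24 then falls. Length 6 is optimal.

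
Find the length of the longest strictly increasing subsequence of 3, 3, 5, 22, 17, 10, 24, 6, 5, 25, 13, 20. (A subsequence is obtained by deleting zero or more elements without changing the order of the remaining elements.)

Let dp[i] be the longest increasing subsequence ending at position i. Then dp = [1, 1, 2, 3, 3, 3, 4, 3, 2, 5, 4, 5].
The maximum is 5; one witness is 3, 5, 22, 24, 25 at positions 1,3,4,7,10.

5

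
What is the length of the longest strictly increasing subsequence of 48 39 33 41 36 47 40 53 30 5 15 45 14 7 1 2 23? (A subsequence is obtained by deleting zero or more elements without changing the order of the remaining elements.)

4

Scanning left to right, the best length ending at each element is: 48→1, 39→1, 33→1, 41→2, 36→2, 47→3, 40→3, 53→4, 30→1, 5→1, 15→2, 45→4, 14→2, 7→2, 1→1, 2→2, 23→3.
So the longest increasing subsequence has length 4, e.g. 39, 41, 47, 53.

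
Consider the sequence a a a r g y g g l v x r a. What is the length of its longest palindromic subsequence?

One longest palindromic subsequence is argggra (positions 1,4,5,7,8,12,13); it reads the same forward and backward, and the interval DP gives dp[1][13] = 7.

7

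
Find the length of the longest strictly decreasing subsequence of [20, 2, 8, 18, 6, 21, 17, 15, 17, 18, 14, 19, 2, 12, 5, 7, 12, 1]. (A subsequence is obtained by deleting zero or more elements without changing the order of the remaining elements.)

8

Scanning left to right, the best length ending at each element is: 20→1, 2→2, 8→2, 18→2, 6→3, 21→1, 17→3, 15→4, 17→3, 18→2, 14→5, 19→2, 2→6, 12→6, 5→7, 7→7, 12→6, 1→8.
So the longest decreasing subsequence has length 8, e.g. 20, 18, 17, 15, 14, 12, 5, 1.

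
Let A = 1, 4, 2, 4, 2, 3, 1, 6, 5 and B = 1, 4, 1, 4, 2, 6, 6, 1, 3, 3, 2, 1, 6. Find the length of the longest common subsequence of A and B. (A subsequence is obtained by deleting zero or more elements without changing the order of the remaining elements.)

7

Backtracking the LCS table gives one alignment: 1 (A1,B1) → 4 (A2,B2) → 4 (A4,B4) → 2 (A5,B5) → 3 (A6,B10) → 1 (A7,B12) → 6 (A8,B13).
So the longest common subsequence has length 7.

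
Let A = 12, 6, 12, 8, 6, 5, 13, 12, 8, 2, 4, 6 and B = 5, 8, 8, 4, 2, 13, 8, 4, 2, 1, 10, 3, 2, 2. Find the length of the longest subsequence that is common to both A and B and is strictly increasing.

For each value that appears in both, track the longest common increasing run ending there.
The best achievable length is 2; one witness is 5, 8 (A-positions 6,9, B-positions 1,2).

2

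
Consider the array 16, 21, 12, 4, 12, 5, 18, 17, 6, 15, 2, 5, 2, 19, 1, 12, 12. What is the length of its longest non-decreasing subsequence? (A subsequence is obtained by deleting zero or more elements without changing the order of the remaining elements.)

Scanning left to right, the best length ending at each element is: 16→1, 21→2, 12→1, 4→1, 12→2, 5→2, 18→3, 17→3, 6→3, 15→4, 2→1, 5→3, 2→2, 19→5, 1→1, 12→4, 12→5.
So the longest non-decreasing subsequence has length 5, e.g. 4, 5, 6, 15, 19.

5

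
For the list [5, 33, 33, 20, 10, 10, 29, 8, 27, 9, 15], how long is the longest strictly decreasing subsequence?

4

Let dp[i] be the longest decreasing subsequence ending at position i. Then dp = [1, 1, 1, 2, 3, 3, 2, 4, 3, 4, 4].
The maximum is 4; one witness is 33, 20, 10, 8 at positions 2,4,5,8.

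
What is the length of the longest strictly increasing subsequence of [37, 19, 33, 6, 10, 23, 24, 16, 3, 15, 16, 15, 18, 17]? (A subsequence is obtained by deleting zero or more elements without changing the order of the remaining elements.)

One longest increasing subsequence is 6, 10, 15, 16, 18 (positions 4,5,10,11,13), of length 5; no longer one exists.

5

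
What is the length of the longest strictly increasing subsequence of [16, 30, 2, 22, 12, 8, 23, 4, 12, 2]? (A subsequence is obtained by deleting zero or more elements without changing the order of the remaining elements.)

3

One longest increasing subsequence is 16, 22, 23 (positions 1,4,7), of length 3; no longer one exists.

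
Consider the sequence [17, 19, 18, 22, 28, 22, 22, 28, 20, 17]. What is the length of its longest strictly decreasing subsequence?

Let dp[i] be the longest decreasing subsequence ending at position i. Then dp = [1, 1, 2, 1, 1, 2, 2, 1, 3, 4].
The maximum is 4; one witness is 28, 22, 20, 17 at positions 5,6,9,10.

4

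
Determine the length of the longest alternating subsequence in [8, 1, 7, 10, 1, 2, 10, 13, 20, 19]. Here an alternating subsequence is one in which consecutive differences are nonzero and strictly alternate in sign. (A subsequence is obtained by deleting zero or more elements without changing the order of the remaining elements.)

6

A longest alternating subsequence is 8, 1, 7, 1, 20, 19 (positions 1,2,3,5,9,10); its 5 consecutive differences strictly alternate in sign, and length 6 is optimal.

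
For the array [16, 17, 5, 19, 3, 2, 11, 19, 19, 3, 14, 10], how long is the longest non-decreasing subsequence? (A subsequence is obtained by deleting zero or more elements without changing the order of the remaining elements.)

Let dp[i] be the longest non-decreasing subsequence ending at position i. Then dp = [1, 2, 1, 3, 1, 1, 2, 4, 5, 2, 3, 3].
The maximum is 5; one witness is 16, 17, 19, 19, 19 at positions 1,2,4,8,9.

5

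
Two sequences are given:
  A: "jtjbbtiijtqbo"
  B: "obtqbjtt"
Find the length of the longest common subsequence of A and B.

A longest common subsequence is tjtt (length 4); the LCS DP confirms no longer common subsequence exists.

4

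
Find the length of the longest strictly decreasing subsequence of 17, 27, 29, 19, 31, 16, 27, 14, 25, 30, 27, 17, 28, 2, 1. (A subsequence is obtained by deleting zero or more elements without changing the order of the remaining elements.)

6

One longest decreasing subsequence is 27, 19, 16, 14, 2, 1 (positions 2,4,6,8,14,15), of length 6; no longer one exists.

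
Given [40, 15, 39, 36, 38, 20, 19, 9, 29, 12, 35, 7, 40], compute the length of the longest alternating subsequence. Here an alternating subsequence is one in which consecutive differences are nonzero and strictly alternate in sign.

11

Track the best alternating length ending on an up-step vs a down-step at each position: up/down = 1/1, 1/2, 3/2, 3/4, 5/4, 3/6, 3/6, 1/6, 7/6, 7/8, 9/6, 1/10, 11/1.
The maximum over both is 11; one such subsequence is 40, 15, 39, 36, 38, 20, 29, 12, 35, 7, 40.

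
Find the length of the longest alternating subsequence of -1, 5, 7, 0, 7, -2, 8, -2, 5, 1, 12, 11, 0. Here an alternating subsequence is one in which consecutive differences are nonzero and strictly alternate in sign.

Track the best alternating length ending on an up-step vs a down-step at each position: up/down = 1/1, 2/1, 2/1, 2/3, 4/1, 1/5, 6/1, 1/7, 8/7, 8/9, 10/1, 10/11, 8/11.
The maximum over both is 11; one such subsequence is -1, 5, 0, 7, -2, 8, -2, 5, 1, 12, 11.

11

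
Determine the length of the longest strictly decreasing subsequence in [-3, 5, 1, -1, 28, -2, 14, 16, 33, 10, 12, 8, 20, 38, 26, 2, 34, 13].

Let dp[i] be the longest decreasing subsequence ending at position i. Then dp = [1, 1, 2, 3, 1, 4, 2, 2, 1, 3, 3, 4, 2, 1, 2, 5, 2, 3].
The maximum is 5; one witness is 28, 14, 10, 8, 2 at positions 5,7,10,12,16.

5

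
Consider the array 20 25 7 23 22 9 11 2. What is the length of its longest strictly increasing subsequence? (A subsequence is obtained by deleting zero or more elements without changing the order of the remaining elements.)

Scanning left to right, the best length ending at each element is: 20→1, 25→2, 7→1, 23→2, 22→2, 9→2, 11→3, 2→1.
So the longest increasing subsequence has length 3, e.g. 7, 9, 11.

3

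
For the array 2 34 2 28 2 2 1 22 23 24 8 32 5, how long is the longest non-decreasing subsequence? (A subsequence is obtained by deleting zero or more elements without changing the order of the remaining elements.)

8

One longest non-decreasing subsequence is 2, 2, 2, 2, 22, 23, 24, 32 (positions 1,3,5,6,8,9,10,12), of length 8; no longer one exists.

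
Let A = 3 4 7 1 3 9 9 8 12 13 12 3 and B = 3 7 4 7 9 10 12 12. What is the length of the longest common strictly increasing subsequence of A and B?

For each value that appears in both, track the longest common increasing run ending there.
The best achievable length is 5; one witness is 3, 4, 7, 9, 12 (A-positions 1,2,3,6,9, B-positions 1,3,4,5,7).

5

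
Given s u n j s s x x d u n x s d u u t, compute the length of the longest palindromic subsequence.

7

One longest palindromic subsequence is usxnxsu (positions 2,6,7,11,12,13,16); it reads the same forward and backward, and the interval DP gives dp[1][17] = 7.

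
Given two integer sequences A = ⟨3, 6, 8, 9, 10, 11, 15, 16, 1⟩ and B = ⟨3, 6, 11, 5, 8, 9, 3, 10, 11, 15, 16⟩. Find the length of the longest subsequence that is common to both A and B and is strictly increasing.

8

For each value that appears in both, track the longest common increasing run ending there.
The best achievable length is 8; one witness is 3, 6, 8, 9, 10, 11, 15, 16 (A-positions 1,2,3,4,5,6,7,8, B-positions 1,2,5,6,8,9,10,11).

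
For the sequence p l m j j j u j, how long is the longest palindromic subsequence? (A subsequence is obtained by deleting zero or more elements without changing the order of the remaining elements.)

4

One longest palindromic subsequence is jjjj (positions 4,5,6,8); it reads the same forward and backward, and the interval DP gives dp[1][8] = 4.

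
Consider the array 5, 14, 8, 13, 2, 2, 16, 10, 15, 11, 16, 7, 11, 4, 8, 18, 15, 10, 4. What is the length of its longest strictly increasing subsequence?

6

One longest increasing subsequence is 5, 8, 13, 15, 16, 18 (positions 1,3,4,9,11,16), of length 6; no longer one exists.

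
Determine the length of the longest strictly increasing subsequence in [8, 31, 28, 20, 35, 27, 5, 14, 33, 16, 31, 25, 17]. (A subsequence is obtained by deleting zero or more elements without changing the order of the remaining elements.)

4

Let dp[i] be the longest increasing subsequence ending at position i. Then dp = [1, 2, 2, 2, 3, 3, 1, 2, 4, 3, 4, 4, 4].
The maximum is 4; one witness is 8, 20, 27, 33 at positions 1,4,6,9.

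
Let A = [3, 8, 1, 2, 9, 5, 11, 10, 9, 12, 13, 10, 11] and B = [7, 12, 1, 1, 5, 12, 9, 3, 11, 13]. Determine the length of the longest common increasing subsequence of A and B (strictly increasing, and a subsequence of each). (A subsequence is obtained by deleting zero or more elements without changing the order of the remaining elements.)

For each value that appears in both, track the longest common increasing run ending there.
The best achievable length is 4; one witness is 1, 5, 9, 11 (A-positions 3,6,9,13, B-positions 3,5,7,9).

4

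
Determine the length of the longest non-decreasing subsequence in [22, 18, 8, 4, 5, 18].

3

One longest non-decreasing subsequence is 4, 5, 18 (positions 4,5,6), of length 3; no longer one exists.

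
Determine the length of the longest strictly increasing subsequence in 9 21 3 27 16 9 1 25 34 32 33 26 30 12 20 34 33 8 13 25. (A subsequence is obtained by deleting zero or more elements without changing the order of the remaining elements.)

6

Scanning left to right, the best length ending at each element is: 9→1, 21→2, 3→1, 27→3, 16→2, 9→2, 1→1, 25→3, 34→4, 32→4, 33→5, 26→4, 30→5, 12→3, 20→4, 34→6, 33→6, 8→2, 13→4, 25→5.
So the longest increasing subsequence has length 6, e.g. 9, 21, 27, 32, 33, 34.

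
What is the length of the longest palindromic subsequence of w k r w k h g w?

One longest palindromic subsequence is wkwkw (positions 1,2,4,5,8); it reads the same forward and backward, and the interval DP gives dp[1][8] = 5.

5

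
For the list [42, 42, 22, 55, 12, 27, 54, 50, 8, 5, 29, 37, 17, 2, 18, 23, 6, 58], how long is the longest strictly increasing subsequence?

Scanning left to right, the best length ending at each element is: 42→1, 42→1, 22→1, 55→2, 12→1, 27→2, 54→3, 50→3, 8→1, 5→1, 29→3, 37→4, 17→2, 2→1, 18→3, 23→4, 6→2, 58→5.
So the longest increasing subsequence has length 5, e.g. 22, 27, 29, 37, 58.

5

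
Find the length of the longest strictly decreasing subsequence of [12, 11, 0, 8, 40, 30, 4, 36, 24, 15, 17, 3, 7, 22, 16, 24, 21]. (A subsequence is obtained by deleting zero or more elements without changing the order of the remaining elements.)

5

Let dp[i] be the longest decreasing subsequence ending at position i. Then dp = [1, 2, 3, 3, 1, 2, 4, 2, 3, 4, 4, 5, 5, 4, 5, 3, 5].
The maximum is 5; one witness is 12, 11, 8, 4, 3 at positions 1,2,4,7,12.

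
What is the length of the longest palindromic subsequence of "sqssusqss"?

Using dp[i][j] = 2 + dp[i+1][j−1] if the ends match, else max(dp[i+1][j], dp[i][j−1]):
dp[1][9] = 7. A witness is sssusss at positions 1,3,4,5,6,8,9.

7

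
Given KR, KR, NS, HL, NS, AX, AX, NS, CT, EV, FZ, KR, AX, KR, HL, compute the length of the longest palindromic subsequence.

One longest palindromic subsequence is KR KR NS AX AX NS KR KR (positions 1,2,5,6,7,8,12,14); it reads the same forward and backward, and the interval DP gives dp[1][15] = 8.

8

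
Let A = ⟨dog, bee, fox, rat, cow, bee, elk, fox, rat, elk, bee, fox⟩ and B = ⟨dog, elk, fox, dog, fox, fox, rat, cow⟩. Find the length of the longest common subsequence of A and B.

4

A longest common subsequence is dog, fox, rat, cow (length 4); the LCS DP confirms no longer common subsequence exists.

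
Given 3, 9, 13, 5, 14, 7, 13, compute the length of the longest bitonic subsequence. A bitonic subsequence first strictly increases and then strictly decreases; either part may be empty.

5

One longest bitonic subsequence is 3, 9, 13, 14, 13 (positions 1,2,3,5,7): it rises to 14 then falls. Length 5 is optimal.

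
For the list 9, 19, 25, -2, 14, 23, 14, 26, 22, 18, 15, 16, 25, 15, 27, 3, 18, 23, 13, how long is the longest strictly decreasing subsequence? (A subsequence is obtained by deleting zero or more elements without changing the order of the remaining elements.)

One longest decreasing subsequence is 25, 23, 22, 18, 16, 15, 3 (positions 3,6,9,10,12,14,16), of length 7; no longer one exists.

7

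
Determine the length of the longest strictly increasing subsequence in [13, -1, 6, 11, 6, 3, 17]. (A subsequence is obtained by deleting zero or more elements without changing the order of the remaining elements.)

Let dp[i] be the longest increasing subsequence ending at position i. Then dp = [1, 1, 2, 3, 2, 2, 4].
The maximum is 4; one witness is -1, 6, 11, 17 at positions 2,3,4,7.

4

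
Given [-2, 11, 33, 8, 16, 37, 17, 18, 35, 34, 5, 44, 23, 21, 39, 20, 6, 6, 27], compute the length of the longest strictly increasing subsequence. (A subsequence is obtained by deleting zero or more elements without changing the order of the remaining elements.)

7

Let dp[i] be the longest increasing subsequence ending at position i. Then dp = [1, 2, 3, 2, 3, 4, 4, 5, 6, 6, 2, 7, 6, 6, 7, 6, 3, 3, 7].
The maximum is 7; one witness is -2, 11, 16, 17, 18, 35, 44 at positions 1,2,5,7,8,9,12.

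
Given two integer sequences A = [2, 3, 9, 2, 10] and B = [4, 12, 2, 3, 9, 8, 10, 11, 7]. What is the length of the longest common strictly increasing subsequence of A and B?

4

For each value that appears in both, track the longest common increasing run ending there.
The best achievable length is 4; one witness is 2, 3, 9, 10 (A-positions 1,2,3,5, B-positions 3,4,5,7).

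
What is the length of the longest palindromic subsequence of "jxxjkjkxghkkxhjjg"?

One longest palindromic subsequence is jjkkhkkjj (positions 1,4,5,7,10,11,12,15,16); it reads the same forward and backward, and the interval DP gives dp[1][17] = 9.

9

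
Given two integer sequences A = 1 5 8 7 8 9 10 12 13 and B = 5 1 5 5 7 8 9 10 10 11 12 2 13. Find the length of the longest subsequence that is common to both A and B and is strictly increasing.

For each value that appears in both, track the longest common increasing run ending there.
The best achievable length is 8; one witness is 1, 5, 7, 8, 9, 10, 12, 13 (A-positions 1,2,4,5,6,7,8,9, B-positions 2,3,5,6,7,8,11,13).

8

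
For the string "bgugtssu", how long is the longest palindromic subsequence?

4

Using dp[i][j] = 2 + dp[i+1][j−1] if the ends match, else max(dp[i+1][j], dp[i][j−1]):
dp[1][8] = 4. A witness is ussu at positions 3,6,7,8.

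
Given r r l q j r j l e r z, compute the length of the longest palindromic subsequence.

7

One longest palindromic subsequence is rljrjlr (positions 2,3,5,6,7,8,10); it reads the same forward and backward, and the interval DP gives dp[1][11] = 7.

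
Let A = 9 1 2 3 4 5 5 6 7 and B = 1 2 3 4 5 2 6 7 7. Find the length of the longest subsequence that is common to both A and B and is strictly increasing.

7

For each value that appears in both, track the longest common increasing run ending there.
The best achievable length is 7; one witness is 1, 2, 3, 4, 5, 6, 7 (A-positions 2,3,4,5,6,8,9, B-positions 1,2,3,4,5,7,8).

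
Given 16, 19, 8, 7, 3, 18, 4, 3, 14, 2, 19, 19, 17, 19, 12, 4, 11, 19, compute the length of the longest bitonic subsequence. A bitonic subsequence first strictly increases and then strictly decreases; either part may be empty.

7

One longest bitonic subsequence is 16, 19, 8, 7, 4, 3, 2 (positions 1,2,3,4,7,8,10): it rises to 19 then falls. Length 7 is optimal.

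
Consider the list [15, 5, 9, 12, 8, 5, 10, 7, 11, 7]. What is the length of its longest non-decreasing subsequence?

4

Let dp[i] be the longest non-decreasing subsequence ending at position i. Then dp = [1, 1, 2, 3, 2, 2, 3, 3, 4, 4].
The maximum is 4; one witness is 5, 9, 10, 11 at positions 2,3,7,9.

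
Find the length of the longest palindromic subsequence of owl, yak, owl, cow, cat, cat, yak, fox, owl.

Using dp[i][j] = 2 + dp[i+1][j−1] if the ends match, else max(dp[i+1][j], dp[i][j−1]):
dp[1][9] = 6. A witness is owl yak cat cat yak owl at positions 1,2,5,6,7,9.

6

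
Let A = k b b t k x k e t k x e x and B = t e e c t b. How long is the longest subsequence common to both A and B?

Backtracking the LCS table gives one alignment: t (A4,B1) → e (A8,B3) → t (A9,B5).
So the longest common subsequence has length 3.

3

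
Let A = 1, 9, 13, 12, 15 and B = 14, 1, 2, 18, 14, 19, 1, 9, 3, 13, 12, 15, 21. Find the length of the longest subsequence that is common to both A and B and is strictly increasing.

A longest common strictly increasing subsequence is 1, 9, 13, 15 (length 4); it appears in order in both A and B, and no longer such subsequence exists.

4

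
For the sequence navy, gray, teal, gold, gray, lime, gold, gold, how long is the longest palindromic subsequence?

3

Using dp[i][j] = 2 + dp[i+1][j−1] if the ends match, else max(dp[i+1][j], dp[i][j−1]):
dp[1][8] = 3. A witness is gold gold gold at positions 4,7,8.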